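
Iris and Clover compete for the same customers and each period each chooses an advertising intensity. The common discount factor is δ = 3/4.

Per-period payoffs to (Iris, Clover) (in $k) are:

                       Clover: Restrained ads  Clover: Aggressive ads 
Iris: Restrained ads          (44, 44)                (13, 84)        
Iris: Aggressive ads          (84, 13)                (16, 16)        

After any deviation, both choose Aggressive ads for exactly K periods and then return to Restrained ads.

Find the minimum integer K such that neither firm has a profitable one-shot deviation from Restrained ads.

3

No profitable deviation requires (44−16)(δ+…+δ^K) ≥ 84−44, i.e. δ+…+δ^K ≥ 10/7 ≈ 1.4286.
With δ = 3/4, the partial sums are K=1: 0.7500, K=2: 1.3125, K=3: 1.7344.
K = 3 is the first length at which the sum reaches 1.4286.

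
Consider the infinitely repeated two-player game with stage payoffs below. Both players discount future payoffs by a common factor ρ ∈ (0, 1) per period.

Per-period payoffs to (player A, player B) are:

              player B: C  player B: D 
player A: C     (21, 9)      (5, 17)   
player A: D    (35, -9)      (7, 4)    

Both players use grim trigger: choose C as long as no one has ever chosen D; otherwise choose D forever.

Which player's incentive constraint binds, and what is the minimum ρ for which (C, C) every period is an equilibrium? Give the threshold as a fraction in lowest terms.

player A's threshold: (35−21)/(35−7) = 1/2.
player B's threshold: (17−9)/(17−4) = 8/13.
1/2 < 8/13, so player B binds and ρ* = 8/13.

player B; ρ ≥ 8/13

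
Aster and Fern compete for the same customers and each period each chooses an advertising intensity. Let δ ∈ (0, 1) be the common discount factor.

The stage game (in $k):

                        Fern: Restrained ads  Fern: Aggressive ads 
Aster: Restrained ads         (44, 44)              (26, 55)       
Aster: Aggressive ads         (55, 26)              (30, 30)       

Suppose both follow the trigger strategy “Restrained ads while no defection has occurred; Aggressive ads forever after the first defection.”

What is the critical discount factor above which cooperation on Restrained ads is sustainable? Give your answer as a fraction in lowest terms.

One-period gain from deviating is 55 − 44 = 11. The loss is 44 − 30 = 14 in every subsequent period, with present value 14·δ/(1−δ).
Deviation is unprofitable when 14·δ/(1−δ) ≥ 11, i.e. δ/(1−δ) ≥ 11/14.
Equivalently δ ≥ 11/(11+14) = 11/25.

11/25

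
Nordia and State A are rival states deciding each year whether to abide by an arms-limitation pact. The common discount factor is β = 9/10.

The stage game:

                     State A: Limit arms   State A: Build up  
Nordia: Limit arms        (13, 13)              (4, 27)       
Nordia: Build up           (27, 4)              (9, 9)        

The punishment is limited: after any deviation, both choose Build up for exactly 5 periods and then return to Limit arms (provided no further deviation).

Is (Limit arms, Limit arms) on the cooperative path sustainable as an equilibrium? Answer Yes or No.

Yes

A one-shot deviation gives 27 now, then 9 for 5 periods, then back to 13.
Gain from deviating: (27−13) today; loss: (13−9) in each of the next 5 periods.
No-deviation condition: (13−9)(β+…+β^5) ≥ 27−13, i.e. β+…+β^5 ≥ 7/2.
At β = 9/10: β+…+β^5 = 3.6856 ≥ 3.5000.
So cooperation is sustainable.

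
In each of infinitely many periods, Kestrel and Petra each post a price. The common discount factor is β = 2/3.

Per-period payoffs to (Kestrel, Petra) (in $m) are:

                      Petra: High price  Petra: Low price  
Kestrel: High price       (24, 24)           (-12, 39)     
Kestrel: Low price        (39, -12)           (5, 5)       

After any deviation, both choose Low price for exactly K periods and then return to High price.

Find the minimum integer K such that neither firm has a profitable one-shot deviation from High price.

2

IC: β(1−β^K)/(1−β) ≥ (39−24)/(24−5) = 15/19.
With β = 2/3: need 1 − β^K ≥ 15/19·(1−2/3)/(2/3), i.e. β^K ≤ 0.6053.
Since (2/3)^1 = 0.6667 and (2/3)^2 = 0.4444, the smallest such K is 2.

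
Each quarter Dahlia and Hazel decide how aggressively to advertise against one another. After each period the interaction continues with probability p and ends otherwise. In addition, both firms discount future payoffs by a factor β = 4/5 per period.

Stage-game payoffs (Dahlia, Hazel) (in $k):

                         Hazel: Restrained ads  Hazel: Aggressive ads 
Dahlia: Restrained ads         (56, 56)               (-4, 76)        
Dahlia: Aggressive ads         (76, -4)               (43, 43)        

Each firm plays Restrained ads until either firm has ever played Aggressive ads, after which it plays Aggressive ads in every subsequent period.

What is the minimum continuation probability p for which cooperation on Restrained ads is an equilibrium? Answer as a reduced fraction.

With continuation probability p and discount β, the effective per-period discount factor is βp.
Grim-trigger IC: βp ≥ (76−56)/(76−43) = 20/33.
So p ≥ (20/33)/(4/5) = 25/33.

25/33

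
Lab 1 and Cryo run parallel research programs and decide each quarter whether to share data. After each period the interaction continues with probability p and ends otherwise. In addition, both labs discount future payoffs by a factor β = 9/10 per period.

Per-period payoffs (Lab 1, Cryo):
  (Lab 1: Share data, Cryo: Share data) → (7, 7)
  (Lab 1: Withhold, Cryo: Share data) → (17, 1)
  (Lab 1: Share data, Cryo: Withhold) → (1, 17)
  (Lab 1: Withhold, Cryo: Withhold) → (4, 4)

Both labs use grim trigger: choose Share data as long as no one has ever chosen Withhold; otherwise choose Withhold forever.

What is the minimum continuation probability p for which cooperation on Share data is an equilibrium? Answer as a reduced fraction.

With continuation probability p and discount β, the effective per-period discount factor is βp.
Grim-trigger IC: βp ≥ (17−7)/(17−4) = 10/13.
So p ≥ (10/13)/(9/10) = 100/117.

100/117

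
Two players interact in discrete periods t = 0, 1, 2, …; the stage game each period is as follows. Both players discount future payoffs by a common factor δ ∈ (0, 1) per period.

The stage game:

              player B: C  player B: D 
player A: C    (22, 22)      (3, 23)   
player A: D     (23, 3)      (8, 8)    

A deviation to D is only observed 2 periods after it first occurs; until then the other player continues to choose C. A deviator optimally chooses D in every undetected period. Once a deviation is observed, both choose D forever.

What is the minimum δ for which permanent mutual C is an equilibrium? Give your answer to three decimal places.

0.258

The best deviation is to choose D for all 2 undetected periods, earning 23 each, then 8 forever once detected.
Deviation value: 23(1−δ^2)/(1−δ) + 8δ^2/(1−δ); cooperation value: 22/(1−δ).
IC: 22 ≥ 23(1−δ^2) + 8δ^2 = 23 − 15δ^2.
So δ^2 ≥ 1/15, giving δ ≥ (1/15)^(1/2) ≈ 0.258.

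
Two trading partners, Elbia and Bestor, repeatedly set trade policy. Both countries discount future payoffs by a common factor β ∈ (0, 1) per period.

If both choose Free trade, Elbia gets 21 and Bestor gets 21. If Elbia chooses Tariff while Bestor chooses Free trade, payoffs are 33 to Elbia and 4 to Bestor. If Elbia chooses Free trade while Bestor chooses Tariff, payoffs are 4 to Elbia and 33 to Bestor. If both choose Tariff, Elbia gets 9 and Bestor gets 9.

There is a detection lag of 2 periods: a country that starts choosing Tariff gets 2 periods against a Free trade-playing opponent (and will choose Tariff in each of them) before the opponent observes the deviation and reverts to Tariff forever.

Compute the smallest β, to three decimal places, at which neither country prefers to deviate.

0.707

The best deviation is to choose Tariff for all 2 undetected periods, earning 33 each, then 9 forever once detected.
Deviation value: 33(1−β^2)/(1−β) + 9β^2/(1−β); cooperation value: 21/(1−β).
IC: 21 ≥ 33(1−β^2) + 9β^2 = 33 − 24β^2.
So β^2 ≥ 12/24 = 1/2, giving β ≥ (1/2)^(1/2) ≈ 0.707.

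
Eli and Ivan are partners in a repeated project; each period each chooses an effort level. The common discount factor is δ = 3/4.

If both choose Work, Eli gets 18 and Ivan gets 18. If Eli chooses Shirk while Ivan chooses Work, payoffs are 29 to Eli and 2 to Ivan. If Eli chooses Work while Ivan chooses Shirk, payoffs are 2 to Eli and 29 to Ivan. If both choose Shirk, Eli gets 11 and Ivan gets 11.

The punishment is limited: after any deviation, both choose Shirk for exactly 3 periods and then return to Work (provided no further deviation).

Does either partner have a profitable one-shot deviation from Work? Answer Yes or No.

No

A one-shot deviation gives 29 now, then 11 for 3 periods, then back to 18.
Gain from deviating: (29−18) today; loss: (18−11) in each of the next 3 periods.
No-deviation condition: (18−11)(δ+…+δ^3) ≥ 29−18, i.e. δ+…+δ^3 ≥ 11/7.
At δ = 3/4: δ+…+δ^3 = 1.7344 ≥ 1.5714.
So cooperation is sustainable.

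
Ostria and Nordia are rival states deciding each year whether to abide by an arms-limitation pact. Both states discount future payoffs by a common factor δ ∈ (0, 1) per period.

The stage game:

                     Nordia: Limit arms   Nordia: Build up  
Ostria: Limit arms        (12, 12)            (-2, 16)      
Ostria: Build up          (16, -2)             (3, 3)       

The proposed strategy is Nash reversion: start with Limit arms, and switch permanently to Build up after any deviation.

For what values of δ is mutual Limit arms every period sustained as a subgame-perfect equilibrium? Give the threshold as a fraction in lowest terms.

One-period gain from deviating is 16 − 12 = 4. The loss is 12 − 3 = 9 in every subsequent period, with present value 9·δ/(1−δ).
Deviation is unprofitable when 9·δ/(1−δ) ≥ 4, i.e. δ/(1−δ) ≥ 4/9.
Equivalently δ ≥ 4/(4+9) = 4/13.

4/13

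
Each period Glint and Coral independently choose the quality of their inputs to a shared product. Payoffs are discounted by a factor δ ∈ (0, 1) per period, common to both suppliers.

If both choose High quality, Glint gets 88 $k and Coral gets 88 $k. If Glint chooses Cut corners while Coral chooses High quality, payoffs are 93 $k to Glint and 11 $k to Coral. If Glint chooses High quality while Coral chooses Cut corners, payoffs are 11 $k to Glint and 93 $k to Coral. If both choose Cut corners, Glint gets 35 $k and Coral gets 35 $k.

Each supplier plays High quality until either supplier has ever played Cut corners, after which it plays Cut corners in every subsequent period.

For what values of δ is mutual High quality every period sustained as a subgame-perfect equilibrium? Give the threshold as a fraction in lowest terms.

5/58

Under grim trigger the critical discount factor is (T−C)/(T−P) with T = 93, C = 88, P = 35.
δ* = (93−88)/(93−35) = 5/58.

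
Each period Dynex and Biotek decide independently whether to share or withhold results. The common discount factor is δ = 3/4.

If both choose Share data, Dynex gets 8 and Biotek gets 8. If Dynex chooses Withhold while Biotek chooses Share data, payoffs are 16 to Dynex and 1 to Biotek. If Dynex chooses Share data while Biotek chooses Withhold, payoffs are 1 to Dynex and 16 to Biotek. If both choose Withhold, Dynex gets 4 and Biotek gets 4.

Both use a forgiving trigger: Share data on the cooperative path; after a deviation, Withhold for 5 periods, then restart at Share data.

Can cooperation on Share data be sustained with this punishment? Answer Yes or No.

Yes

Comparing payoff streams over the 6 periods until play realigns: cooperate → 8(1+δ+…+δ^5); deviate → 16 + 4(δ+…+δ^5).
Cooperation is sustained iff (8−4)(δ+…+δ^5) ≥ 16−8.
δ+…+δ^5 = 3/4·(1−(3/4)^5)/(1−3/4) = 2.2881, and (16−8)/(8−4) = 2.0000.
2.2881 ≥ 2.0000, so cooperation is sustainable.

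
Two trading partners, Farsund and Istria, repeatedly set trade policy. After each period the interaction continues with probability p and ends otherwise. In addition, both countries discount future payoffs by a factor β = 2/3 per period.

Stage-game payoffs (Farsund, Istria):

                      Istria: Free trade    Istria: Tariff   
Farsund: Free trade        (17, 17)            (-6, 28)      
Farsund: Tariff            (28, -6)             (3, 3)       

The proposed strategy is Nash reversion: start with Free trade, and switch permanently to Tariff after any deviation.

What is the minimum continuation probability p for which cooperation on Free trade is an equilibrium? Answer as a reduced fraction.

With continuation probability p and discount β, the effective per-period discount factor is βp.
Grim-trigger IC: βp ≥ (28−17)/(28−3) = 11/25.
So p ≥ (11/25)/(2/3) = 33/50.

33/50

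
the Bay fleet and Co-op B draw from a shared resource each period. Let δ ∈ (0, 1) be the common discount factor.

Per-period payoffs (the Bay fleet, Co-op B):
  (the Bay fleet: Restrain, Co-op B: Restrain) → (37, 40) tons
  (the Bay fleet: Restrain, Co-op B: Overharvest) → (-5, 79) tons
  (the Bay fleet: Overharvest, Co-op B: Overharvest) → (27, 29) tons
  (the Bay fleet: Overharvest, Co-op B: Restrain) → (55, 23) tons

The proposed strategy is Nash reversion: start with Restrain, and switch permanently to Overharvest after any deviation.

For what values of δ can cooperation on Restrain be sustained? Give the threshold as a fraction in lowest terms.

the Bay fleet's threshold: (55−37)/(55−27) = 9/14.
Co-op B's threshold: (79−40)/(79−29) = 39/50.
9/14 < 39/50, so Co-op B binds and δ* = 39/50.

39/50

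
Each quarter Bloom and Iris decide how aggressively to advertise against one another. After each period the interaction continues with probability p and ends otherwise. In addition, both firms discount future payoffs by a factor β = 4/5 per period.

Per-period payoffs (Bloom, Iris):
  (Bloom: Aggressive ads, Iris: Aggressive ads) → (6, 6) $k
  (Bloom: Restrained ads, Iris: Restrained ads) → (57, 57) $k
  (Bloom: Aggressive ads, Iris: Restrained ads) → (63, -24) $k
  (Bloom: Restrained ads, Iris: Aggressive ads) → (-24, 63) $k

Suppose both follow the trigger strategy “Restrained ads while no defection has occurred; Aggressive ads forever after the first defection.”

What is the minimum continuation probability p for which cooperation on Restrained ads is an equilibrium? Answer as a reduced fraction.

5/38

Expected continuation weight on next period's payoff is β·p = 4/5·p, which plays the role of the discount factor.
Cooperation requires 4/5·p ≥ (63−57)/(63−6) = 2/19, hence p ≥ 5/38.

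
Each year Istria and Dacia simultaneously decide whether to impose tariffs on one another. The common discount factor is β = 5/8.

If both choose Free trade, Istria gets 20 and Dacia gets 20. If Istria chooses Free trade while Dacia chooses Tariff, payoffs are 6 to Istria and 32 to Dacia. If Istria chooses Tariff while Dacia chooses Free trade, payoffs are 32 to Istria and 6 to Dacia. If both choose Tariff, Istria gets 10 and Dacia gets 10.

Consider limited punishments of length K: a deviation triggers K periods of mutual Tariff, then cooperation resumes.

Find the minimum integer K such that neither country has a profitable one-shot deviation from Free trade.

3

Need Σ_{k=1}^{K} β^k ≥ (32−20)/(20−10) = 1.2000 at β = 5/8.
At K = 2 the sum is 1.0156 < 1.2000; at K = 3 it is 1.2598 ≥ 1.2000.
So the minimum punishment length is K = 3.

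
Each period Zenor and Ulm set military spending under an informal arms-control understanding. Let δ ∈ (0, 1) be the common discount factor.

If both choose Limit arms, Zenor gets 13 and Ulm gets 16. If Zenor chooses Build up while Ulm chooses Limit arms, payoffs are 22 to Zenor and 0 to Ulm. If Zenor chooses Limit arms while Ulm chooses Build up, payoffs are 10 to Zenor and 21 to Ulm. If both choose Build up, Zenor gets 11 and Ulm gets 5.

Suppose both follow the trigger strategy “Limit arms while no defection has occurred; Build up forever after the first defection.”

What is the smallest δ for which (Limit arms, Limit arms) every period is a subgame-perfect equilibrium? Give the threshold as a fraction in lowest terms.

Zenor: cooperation gives 13 each period; deviation gives 22 once then 11 forever.
  13/(1−δ) ≥ 22 + 11δ/(1−δ) ⇒ δ ≥ 9/11.
Ulm: cooperation gives 16 each period; deviation gives 21 once then 5 forever.
  δ ≥ 5/16.
Both must hold, so the binding constraint is Zenor's: δ ≥ 9/11.

9/11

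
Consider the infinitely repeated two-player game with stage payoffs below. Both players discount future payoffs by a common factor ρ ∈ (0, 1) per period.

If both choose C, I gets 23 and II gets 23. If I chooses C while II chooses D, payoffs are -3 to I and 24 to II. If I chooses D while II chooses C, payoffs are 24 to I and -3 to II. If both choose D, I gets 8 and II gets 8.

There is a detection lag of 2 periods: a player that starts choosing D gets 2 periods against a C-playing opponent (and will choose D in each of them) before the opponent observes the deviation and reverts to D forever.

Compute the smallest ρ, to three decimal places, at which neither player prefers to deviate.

A deviator earns 24 for 2 periods, then 8 forever; cooperating earns 23 forever. Multiplying the IC by (1−ρ):
23 ≥ 24(1−ρ^2) + 8ρ^2, so 16·ρ^2 ≥ 1 and ρ^2 ≥ 1/16.
ρ ≥ (1/16)^(1/2) ≈ 0.250.

0.250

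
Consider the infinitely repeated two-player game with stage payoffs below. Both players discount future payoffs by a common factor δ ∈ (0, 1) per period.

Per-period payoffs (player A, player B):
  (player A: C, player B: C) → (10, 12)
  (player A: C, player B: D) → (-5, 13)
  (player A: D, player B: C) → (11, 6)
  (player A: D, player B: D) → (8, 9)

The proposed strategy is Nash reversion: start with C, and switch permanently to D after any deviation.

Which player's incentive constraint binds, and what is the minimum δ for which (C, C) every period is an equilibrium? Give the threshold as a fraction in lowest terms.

player A; δ ≥ 1/3

player A: cooperation gives 10 each period; deviation gives 11 once then 8 forever.
  10/(1−δ) ≥ 11 + 8δ/(1−δ) ⇒ δ ≥ 1/3.
player B: cooperation gives 12 each period; deviation gives 13 once then 9 forever.
  δ ≥ 1/4.
Both must hold, so the binding constraint is player A's: δ ≥ 1/3.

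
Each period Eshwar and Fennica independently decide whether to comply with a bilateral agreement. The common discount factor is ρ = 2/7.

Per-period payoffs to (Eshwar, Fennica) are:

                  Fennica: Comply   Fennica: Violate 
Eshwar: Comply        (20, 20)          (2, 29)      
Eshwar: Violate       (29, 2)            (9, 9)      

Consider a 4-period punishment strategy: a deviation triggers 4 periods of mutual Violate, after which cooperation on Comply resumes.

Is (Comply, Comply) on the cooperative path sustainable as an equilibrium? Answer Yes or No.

No

A one-shot deviation gives 29 now, then 9 for 4 periods, then back to 20.
Gain from deviating: (29−20) today; loss: (20−9) in each of the next 4 periods.
No-deviation condition: (20−9)(ρ+…+ρ^4) ≥ 29−20, i.e. ρ+…+ρ^4 ≥ 9/11.
At ρ = 2/7: ρ+…+ρ^4 = 0.3973 < 0.8182.
So cooperation is not sustainable.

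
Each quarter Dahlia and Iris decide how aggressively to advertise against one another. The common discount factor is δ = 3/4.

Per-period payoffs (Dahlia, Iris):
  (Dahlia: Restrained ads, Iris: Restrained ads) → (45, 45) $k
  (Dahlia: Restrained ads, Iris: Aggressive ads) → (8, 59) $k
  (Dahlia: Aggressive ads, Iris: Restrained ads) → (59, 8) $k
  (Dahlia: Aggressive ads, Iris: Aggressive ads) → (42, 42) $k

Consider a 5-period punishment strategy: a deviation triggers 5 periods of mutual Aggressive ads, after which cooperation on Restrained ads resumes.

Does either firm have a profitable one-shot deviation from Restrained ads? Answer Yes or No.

Comparing payoff streams over the 6 periods until play realigns: cooperate → 45(1+δ+…+δ^5); deviate → 59 + 42(δ+…+δ^5).
Cooperation is sustained iff (45−42)(δ+…+δ^5) ≥ 59−45.
δ+…+δ^5 = 3/4·(1−(3/4)^5)/(1−3/4) = 2.2881, and (59−45)/(45−42) = 4.6667.
2.2881 < 4.6667, so cooperation is not sustainable.

Yes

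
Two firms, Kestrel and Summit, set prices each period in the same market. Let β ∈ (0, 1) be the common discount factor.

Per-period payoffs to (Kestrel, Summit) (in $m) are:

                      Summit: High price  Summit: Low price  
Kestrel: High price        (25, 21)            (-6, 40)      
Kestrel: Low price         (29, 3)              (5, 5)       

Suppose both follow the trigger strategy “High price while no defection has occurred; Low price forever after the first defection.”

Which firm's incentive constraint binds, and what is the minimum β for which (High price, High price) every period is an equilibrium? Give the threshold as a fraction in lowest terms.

Summit; β ≥ 19/35

Kestrel: cooperation gives 25 each period; deviation gives 29 once then 5 forever.
  25/(1−β) ≥ 29 + 5β/(1−β) ⇒ β ≥ 4/24 = 1/6.
Summit: cooperation gives 21 each period; deviation gives 40 once then 5 forever.
  β ≥ 19/35.
Both must hold, so the binding constraint is Summit's: β ≥ 19/35.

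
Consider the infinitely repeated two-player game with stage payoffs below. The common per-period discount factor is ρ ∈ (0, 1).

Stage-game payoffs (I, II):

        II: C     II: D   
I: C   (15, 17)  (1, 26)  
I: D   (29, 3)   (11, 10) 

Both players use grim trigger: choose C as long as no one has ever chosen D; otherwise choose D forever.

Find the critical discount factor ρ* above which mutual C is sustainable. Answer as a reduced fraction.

I's threshold: (29−15)/(29−11) = 7/9.
II's threshold: (26−17)/(26−10) = 9/16.
7/9 > 9/16, so I binds and ρ* = 7/9.

7/9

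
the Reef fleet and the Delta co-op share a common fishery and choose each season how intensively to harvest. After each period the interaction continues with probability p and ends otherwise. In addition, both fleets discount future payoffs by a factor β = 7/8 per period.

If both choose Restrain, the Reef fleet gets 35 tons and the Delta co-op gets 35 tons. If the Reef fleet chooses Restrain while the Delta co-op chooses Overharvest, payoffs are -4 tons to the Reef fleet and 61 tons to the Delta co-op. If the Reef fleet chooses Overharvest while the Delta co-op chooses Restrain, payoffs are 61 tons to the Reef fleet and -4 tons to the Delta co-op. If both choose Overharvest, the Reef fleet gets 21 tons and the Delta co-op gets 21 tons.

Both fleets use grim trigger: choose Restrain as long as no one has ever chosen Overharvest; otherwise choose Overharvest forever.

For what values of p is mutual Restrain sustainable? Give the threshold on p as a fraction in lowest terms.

Expected continuation weight on next period's payoff is β·p = 7/8·p, which plays the role of the discount factor.
Cooperation requires 7/8·p ≥ (61−35)/(61−21) = 13/20, hence p ≥ 26/35.

26/35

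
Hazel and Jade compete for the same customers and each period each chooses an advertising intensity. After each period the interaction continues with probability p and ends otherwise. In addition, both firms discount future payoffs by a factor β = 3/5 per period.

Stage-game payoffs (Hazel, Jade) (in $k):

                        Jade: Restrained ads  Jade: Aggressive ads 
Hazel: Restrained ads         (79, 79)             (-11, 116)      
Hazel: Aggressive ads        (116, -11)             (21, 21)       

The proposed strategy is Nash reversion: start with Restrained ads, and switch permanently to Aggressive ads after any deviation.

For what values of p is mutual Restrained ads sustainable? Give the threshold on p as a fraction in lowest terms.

37/57

With continuation probability p and discount β, the effective per-period discount factor is βp.
Grim-trigger IC: βp ≥ (116−79)/(116−21) = 37/95.
So p ≥ (37/95)/(3/5) = 37/57.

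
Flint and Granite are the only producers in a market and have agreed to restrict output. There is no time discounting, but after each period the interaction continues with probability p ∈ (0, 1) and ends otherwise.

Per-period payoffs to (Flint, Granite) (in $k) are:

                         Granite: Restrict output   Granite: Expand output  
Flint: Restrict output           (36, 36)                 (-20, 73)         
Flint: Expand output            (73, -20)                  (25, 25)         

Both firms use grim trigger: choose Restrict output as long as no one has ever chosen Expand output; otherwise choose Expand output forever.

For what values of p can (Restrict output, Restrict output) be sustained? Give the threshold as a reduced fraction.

37/48

Expected cooperation value is 36 + p·36 + p²·36 + … = 36/(1−p); deviation gives 73 + p·25/(1−p).
36 ≥ 73(1−p) + 25p ⇒ 48p ≥ 37 ⇒ p ≥ 37/48.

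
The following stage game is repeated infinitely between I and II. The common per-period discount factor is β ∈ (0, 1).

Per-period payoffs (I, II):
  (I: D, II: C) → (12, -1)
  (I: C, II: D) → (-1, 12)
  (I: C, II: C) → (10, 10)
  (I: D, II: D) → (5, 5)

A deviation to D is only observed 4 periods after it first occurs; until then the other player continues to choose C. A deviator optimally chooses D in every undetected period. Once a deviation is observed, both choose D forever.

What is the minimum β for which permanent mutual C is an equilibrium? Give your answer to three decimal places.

A deviator earns 12 for 4 periods, then 5 forever; cooperating earns 10 forever. Multiplying the IC by (1−β):
10 ≥ 12(1−β^4) + 5β^4, so 7·β^4 ≥ 2 and β^4 ≥ 2/7.
β ≥ (2/7)^(1/4) ≈ 0.731.

0.731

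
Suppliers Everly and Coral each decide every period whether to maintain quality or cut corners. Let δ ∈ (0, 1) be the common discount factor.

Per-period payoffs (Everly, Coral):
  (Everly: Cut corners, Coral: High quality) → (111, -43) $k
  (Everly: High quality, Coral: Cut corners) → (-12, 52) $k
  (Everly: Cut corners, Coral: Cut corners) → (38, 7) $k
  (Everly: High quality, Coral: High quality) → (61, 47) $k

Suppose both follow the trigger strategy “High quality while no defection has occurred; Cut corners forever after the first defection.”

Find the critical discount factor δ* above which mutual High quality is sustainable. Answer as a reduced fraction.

For Everly: deviation gain 111−61 = 50, per-period punishment loss 61−38 = 23. IC gives δ ≥ 50/73.
For Coral: gain 5, loss 40 per period, so δ ≥ 5/45 = 1/9.
The tighter constraint is Everly's, so cooperation needs δ ≥ 50/73.

50/73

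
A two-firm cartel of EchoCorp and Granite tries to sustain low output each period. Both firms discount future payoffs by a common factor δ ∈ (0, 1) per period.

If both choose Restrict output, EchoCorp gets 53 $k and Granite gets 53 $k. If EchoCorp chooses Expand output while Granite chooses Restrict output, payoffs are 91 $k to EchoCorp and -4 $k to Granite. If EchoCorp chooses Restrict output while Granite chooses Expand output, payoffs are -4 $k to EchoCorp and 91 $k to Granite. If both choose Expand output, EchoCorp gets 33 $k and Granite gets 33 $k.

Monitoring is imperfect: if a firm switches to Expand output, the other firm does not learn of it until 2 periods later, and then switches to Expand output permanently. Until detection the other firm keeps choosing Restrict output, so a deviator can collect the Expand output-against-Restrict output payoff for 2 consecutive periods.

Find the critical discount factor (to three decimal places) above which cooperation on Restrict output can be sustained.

A deviator earns 91 for 2 periods, then 33 forever; cooperating earns 53 forever. Multiplying the IC by (1−δ):
53 ≥ 91(1−δ^2) + 33δ^2, so 58·δ^2 ≥ 38 and δ^2 ≥ 19/29.
δ ≥ (19/29)^(1/2) ≈ 0.809.

0.809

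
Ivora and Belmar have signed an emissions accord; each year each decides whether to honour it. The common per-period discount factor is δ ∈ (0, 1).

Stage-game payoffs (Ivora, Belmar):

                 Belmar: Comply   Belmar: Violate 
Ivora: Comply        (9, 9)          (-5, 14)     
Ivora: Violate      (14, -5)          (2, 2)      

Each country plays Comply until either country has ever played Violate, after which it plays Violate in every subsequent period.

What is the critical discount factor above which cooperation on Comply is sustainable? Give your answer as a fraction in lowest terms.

5/12

Cooperation forever yields 9 each period: 9/(1−δ).
Deviating yields 14 once, then 2 forever: 14 + 2δ/(1−δ).
No profitable deviation requires 9/(1−δ) ≥ 14 + 2δ/(1−δ).
Multiplying by (1−δ): 9 ≥ 14(1−δ) + 2δ = 14 − 12δ.
So 12δ ≥ 5, i.e. δ ≥ 5/12.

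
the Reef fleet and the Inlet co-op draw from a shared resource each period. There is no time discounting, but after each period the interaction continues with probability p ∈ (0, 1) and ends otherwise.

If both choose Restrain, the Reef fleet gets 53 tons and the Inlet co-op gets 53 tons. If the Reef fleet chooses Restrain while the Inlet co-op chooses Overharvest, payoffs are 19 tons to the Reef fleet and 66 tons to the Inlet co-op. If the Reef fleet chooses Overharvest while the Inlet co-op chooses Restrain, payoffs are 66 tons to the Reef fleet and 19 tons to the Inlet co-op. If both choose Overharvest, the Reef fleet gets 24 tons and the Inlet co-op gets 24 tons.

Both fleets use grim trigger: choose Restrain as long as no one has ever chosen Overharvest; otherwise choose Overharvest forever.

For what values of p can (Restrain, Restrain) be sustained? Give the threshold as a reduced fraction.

With no time discounting, the continuation probability p plays the role of the discount factor.
Grim-trigger IC: 53/(1−p) ≥ 66 + 24p/(1−p) ⇒ p ≥ (66−53)/(66−24) = 13/42.

13/42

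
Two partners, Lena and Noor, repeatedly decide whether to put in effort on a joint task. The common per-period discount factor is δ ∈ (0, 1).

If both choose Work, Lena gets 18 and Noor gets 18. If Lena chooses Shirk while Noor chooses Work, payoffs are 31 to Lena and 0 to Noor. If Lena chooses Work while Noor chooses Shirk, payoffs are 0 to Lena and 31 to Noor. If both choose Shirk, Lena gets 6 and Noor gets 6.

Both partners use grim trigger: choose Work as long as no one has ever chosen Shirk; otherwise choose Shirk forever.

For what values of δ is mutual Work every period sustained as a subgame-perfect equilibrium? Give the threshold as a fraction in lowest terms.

13/25

Under grim trigger the critical discount factor is (T−C)/(T−P) with T = 31, C = 18, P = 6.
δ* = (31−18)/(31−6) = 13/25.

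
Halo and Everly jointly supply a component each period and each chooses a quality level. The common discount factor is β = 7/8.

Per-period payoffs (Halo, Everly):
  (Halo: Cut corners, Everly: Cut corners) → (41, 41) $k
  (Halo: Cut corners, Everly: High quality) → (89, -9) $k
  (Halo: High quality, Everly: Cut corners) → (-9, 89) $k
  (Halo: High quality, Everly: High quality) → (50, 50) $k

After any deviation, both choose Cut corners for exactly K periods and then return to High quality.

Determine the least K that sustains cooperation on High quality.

8

Need Σ_{k=1}^{K} β^k ≥ (89−50)/(50−41) = 4.3333 at β = 7/8.
At K = 7 the sum is 4.2511 < 4.3333; at K = 8 it is 4.5947 ≥ 4.3333.
So the minimum punishment length is K = 8.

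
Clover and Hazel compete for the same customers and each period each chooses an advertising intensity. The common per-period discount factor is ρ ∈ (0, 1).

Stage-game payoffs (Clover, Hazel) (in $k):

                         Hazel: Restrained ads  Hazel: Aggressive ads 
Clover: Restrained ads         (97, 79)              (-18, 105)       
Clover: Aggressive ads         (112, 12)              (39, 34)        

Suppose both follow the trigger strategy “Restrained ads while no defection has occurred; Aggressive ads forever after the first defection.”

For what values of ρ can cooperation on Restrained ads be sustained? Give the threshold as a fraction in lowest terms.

Clover: cooperation gives 97 each period; deviation gives 112 once then 39 forever.
  97/(1−ρ) ≥ 112 + 39ρ/(1−ρ) ⇒ ρ ≥ 15/73.
Hazel: cooperation gives 79 each period; deviation gives 105 once then 34 forever.
  ρ ≥ 26/71.
Both must hold, so the binding constraint is Hazel's: ρ ≥ 26/71.

26/71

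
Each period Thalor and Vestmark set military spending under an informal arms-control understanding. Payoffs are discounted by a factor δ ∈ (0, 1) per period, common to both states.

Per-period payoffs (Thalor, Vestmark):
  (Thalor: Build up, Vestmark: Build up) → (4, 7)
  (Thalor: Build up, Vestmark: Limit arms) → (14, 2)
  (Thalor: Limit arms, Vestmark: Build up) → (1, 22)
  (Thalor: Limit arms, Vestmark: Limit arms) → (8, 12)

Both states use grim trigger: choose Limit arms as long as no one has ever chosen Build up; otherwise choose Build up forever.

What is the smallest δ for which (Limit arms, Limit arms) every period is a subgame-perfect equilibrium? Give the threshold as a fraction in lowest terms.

2/3

Thalor's threshold: (14−8)/(14−4) = 3/5.
Vestmark's threshold: (22−12)/(22−7) = 2/3.
3/5 < 2/3, so Vestmark binds and δ* = 2/3.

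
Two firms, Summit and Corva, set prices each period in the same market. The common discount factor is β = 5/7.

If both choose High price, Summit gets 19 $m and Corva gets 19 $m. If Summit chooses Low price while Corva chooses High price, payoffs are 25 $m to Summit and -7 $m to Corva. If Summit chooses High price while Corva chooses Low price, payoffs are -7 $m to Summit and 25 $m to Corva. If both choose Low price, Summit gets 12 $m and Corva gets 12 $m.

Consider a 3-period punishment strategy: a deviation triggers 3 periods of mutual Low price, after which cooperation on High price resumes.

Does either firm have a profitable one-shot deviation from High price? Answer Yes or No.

A one-shot deviation gives 25 now, then 12 for 3 periods, then back to 19.
Gain from deviating: (25−19) today; loss: (19−12) in each of the next 3 periods.
No-deviation condition: (19−12)(β+…+β^3) ≥ 25−19, i.e. β+…+β^3 ≥ 6/7.
At β = 5/7: β+…+β^3 = 1.5889 ≥ 0.8571.
So cooperation is sustainable.

No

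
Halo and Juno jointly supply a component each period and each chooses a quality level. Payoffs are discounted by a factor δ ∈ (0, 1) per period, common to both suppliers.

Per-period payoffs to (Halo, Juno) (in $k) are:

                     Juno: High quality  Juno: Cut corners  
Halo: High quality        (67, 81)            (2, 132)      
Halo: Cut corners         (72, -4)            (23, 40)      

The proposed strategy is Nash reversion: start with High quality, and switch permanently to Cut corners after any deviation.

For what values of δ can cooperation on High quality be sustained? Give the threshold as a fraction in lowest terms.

Halo's threshold: (72−67)/(72−23) = 5/49.
Juno's threshold: (132−81)/(132−40) = 51/92.
5/49 < 51/92, so Juno binds and δ* = 51/92.

51/92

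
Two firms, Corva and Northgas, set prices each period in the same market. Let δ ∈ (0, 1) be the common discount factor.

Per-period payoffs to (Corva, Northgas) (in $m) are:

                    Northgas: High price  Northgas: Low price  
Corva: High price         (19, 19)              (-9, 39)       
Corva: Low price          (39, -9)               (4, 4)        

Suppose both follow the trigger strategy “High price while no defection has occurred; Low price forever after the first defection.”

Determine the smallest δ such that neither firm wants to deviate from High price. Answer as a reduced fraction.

4/7

Under grim trigger the critical discount factor is (T−C)/(T−P) with T = 39, C = 19, P = 4.
δ* = (39−19)/(39−4) = 20/35 = 4/7.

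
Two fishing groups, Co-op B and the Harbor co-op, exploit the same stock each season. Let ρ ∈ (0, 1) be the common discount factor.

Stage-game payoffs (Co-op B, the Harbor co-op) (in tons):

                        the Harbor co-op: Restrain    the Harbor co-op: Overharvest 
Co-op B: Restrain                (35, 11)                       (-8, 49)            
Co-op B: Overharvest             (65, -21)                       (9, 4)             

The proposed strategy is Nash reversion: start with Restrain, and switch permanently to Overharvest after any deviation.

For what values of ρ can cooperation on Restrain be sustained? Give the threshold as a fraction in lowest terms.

38/45

Co-op B's threshold: (65−35)/(65−9) = 15/28.
the Harbor co-op's threshold: (49−11)/(49−4) = 38/45.
15/28 < 38/45, so the Harbor co-op binds and ρ* = 38/45.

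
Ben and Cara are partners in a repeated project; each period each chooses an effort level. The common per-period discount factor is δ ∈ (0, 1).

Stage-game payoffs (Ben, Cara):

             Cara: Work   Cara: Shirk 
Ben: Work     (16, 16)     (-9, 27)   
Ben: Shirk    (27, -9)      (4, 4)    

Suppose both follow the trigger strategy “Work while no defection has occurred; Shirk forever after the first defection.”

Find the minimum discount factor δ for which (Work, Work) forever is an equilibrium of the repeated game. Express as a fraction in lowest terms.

One-period gain from deviating is 27 − 16 = 11. The loss is 16 − 4 = 12 in every subsequent period, with present value 12·δ/(1−δ).
Deviation is unprofitable when 12·δ/(1−δ) ≥ 11, i.e. δ/(1−δ) ≥ 11/12.
Equivalently δ ≥ 11/(11+12) = 11/23.

11/23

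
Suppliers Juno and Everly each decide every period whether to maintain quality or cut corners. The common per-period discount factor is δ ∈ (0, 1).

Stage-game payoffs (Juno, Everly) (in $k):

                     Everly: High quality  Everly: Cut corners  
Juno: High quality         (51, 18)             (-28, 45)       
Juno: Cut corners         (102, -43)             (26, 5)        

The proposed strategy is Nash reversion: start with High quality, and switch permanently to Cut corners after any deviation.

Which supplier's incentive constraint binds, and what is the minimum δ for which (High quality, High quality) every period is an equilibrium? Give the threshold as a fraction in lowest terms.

Everly; δ ≥ 27/40

Juno's threshold: (102−51)/(102−26) = 51/76.
Everly's threshold: (45−18)/(45−5) = 27/40.
51/76 < 27/40, so Everly binds and δ* = 27/40.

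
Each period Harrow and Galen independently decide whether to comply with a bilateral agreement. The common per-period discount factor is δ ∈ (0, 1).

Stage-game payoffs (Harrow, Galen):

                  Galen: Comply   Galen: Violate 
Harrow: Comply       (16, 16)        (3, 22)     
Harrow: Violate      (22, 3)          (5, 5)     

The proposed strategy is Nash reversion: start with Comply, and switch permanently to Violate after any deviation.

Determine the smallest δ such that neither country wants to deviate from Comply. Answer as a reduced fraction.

6/17

16/(1−δ) ≥ 22 + 5δ/(1−δ)
16 ≥ 22 − 17δ
δ ≥ 6/17.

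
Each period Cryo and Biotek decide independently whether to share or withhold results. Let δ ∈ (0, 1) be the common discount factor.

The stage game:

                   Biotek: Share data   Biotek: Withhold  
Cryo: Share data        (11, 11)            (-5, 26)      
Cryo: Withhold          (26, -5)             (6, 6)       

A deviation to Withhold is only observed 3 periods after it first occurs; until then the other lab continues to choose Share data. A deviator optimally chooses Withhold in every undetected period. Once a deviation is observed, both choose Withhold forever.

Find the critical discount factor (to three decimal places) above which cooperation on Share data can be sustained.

Deviating for the 3 undetected periods gains 26−11 = 15 per period over cooperation, then loses 11−6 = 5 per period forever once punishment starts.
Gain: 15(1 + δ + … + δ^2); loss: 5·δ^3/(1−δ).
No profitable deviation ⇔ 15(1−δ^3) ≤ 5·δ^3, i.e. δ^3 ≥ 15/(15+5) = 3/4.
Hence δ ≥ (3/4)^(1/3) ≈ 0.909.

0.909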